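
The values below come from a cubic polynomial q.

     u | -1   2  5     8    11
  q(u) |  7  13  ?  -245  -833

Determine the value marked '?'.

-17

The 4 known points determine the degree-3 polynomial uniquely.
Write q(u) = au^3 + bu^2 + cu + d. Substituting each data point gives a linear system:
  -a + b - c + d = 7
  8a + 4b + 2c + d = 13
  512a + 64b + 8c + d = -245
  1331a + 121b + 11c + d = -833
Solving the system yields a = -1, b = 4, c = 1, d = 3.
So q(u) = -u³ + 4u² + u + 3.
Then q(5) = -17.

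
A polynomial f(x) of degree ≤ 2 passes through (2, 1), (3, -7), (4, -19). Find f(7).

Using the Lagrange interpolation formula with nodes 2, 3, 4:
  L_0(x) = (x - 3)(x - 4) / 2
  L_1(x) = (x - 2)(x - 4) / -1
  L_2(x) = (x - 2)(x - 3) / 2
Then f(x) = 1·L_0(x) - 7·L_1(x) - 19·L_2(x).
Expanding and collecting terms gives f(x) = -2x^2 + 2x + 5.
Evaluating at x = 7: f(7) = -79.

-79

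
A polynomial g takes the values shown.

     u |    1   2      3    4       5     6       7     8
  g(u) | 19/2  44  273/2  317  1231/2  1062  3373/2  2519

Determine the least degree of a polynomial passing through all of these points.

Forward differences of the values at u = 1, 2, 3, 4, 5, 6, 7, 8:
  g  : 19/2  44  273/2  317  1231/2  1062  3373/2  2519
  Δ  : 69/2  185/2  361/2  597/2  893/2  1249/2  1665/2
  Δ^2: 58  88  118  148  178  208
  Δ^3: 30  30  30  30  30
  Δ^4: 0  0  0  0
  Δ^5: 0  0  0
  Δ^6: 0  0
  Δ^7: 0
The third differences are constant (30) and nonzero, while all higher differences vanish, so the minimal degree is 3.

3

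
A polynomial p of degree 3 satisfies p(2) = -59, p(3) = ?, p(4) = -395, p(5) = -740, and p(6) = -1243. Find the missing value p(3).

-178

The 4 known points determine the degree-3 polynomial uniquely.
Write p(t) = at^3 + bt^2 + ct + d. Substituting each data point gives a linear system:
  8a + 4b + 2c + d = -59
  64a + 16b + 4c + d = -395
  125a + 25b + 5c + d = -740
  216a + 36b + 6c + d = -1243
Solving the system yields a = -5, b = -4, c = -4, d = 5.
So p(t) = -5t³ - 4t² - 4t + 5.
Then p(3) = -178.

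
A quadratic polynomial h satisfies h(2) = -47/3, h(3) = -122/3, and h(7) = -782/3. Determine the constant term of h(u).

-5/3

Write h(u) = au^2 + bu + c. Substituting each data point gives a linear system:
  4a + 2b + c = -47/3
  9a + 3b + c = -122/3
  49a + 7b + c = -782/3
Solving the system yields a = -6, b = 5, c = -5/3.
So h(u) = -6u^2 + 5u - 5/3.
The constant term is -5/3.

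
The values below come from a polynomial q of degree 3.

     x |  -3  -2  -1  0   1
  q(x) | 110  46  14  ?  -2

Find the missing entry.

2

On equispaced nodes a degree-3 polynomial has vanishing fourth forward difference, so
  q(-3) - 4·q(-2) + 6·q(-1) - 4·q(0) + q(1) = 0.
Substituting the known values and solving for q(0):
  -4·q(0) = -8
  q(0) = 2.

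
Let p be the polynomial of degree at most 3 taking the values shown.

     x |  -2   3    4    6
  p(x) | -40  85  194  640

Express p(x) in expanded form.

p(x) = 3x^3 - x^2 + 5x - 2

Using the Lagrange interpolation formula with nodes -2, 3, 4, 6:
  L_0(x) = (x - 3)(x - 4)(x - 6) / -240
  L_1(x) = (x + 2)(x - 4)(x - 6) / 15
  L_2(x) = (x + 2)(x - 3)(x - 6) / -12
  L_3(x) = (x + 2)(x - 3)(x - 4) / 48
Then p(x) = -40·L_0(x) + 85·L_1(x) + 194·L_2(x) + 640·L_3(x).
Expanding and collecting terms gives p(x) = 3x³ - x² + 5x - 2.
Check: p(-2) = -40. ✓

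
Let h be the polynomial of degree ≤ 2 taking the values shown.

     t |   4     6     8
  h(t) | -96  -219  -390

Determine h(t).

Write h(t) = at^2 + bt + c. Substituting each data point gives a linear system:
  16a + 4b + c = -96
  36a + 6b + c = -219
  64a + 8b + c = -390
Solving the system yields a = -6, b = -3/2, c = 6.
So h(t) = -6t^2 - (3/2)t + 6.
Check: h(4) = -96. ✓

h(t) = -6t^2 - (3/2)t + 6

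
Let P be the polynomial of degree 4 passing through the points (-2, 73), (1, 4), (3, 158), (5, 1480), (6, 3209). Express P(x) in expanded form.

Write P(x) = ax^4 + bx^3 + cx^2 + dx + e. Substituting each data point gives a linear system:
  16a - 8b + 4c - 2d + e = 73
  a + b + c + d + e = 4
  81a + 27b + 9c + 3d + e = 158
  625a + 125b + 25c + 5d + e = 1480
  1296a + 216b + 36c + 6d + e = 3209
Solving the system yields a = 3, b = -3, c = -1, d = 0, e = 5.
So P(x) = 3x⁴ - 3x³ - x² + 5.
Check: P(-2) = 73. ✓

P(x) = 3x^4 - 3x^3 - x^2 + 5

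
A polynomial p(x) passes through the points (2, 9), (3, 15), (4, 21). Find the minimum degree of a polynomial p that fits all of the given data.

1

Forward differences of the values at x = 2, 3, 4:
  p  : 9  15  21
  Δ  : 6  6
  Δ^2: 0
The first differences are constant (6) and nonzero, while all higher differences vanish, so the minimal degree is 1.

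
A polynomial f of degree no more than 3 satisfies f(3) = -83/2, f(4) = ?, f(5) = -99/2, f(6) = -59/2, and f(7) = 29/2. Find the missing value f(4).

The 4 known points determine the degree-3 polynomial uniquely.
Write f(n) = an^3 + bn^2 + cn + d. Substituting each data point gives a linear system:
  27a + 9b + 3c + d = -83/2
  125a + 25b + 5c + d = -99/2
  216a + 36b + 6c + d = -59/2
  343a + 49b + 7c + d = 29/2
Solving the system yields a = 1, b = -6, c = -5, d = 1/2.
So f(n) = n^3 - 6n^2 - 5n + 1/2.
Then f(4) = -103/2.

-103/2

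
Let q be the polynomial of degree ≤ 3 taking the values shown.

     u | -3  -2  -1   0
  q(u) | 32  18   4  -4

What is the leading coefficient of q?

1

Write q(u) = au^3 + bu^2 + cu + d. Substituting each data point gives a linear system:
  -27a + 9b - 3c + d = 32
  -8a + 4b - 2c + d = 18
  -a + b - c + d = 4
  d = -4
Solving the system yields a = 1, b = 6, c = -3, d = -4.
So q(u) = u^3 + 6u^2 - 3u - 4.
The leading coefficient is 1.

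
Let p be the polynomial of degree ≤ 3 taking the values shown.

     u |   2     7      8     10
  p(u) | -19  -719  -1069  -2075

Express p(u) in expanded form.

p(u) = -2u^3 - u^2 + 3u - 5

Write p(u) = au^3 + bu^2 + cu + d. Substituting each data point gives a linear system:
  8a + 4b + 2c + d = -19
  343a + 49b + 7c + d = -719
  512a + 64b + 8c + d = -1069
  1000a + 100b + 10c + d = -2075
Solving the system yields a = -2, b = -1, c = 3, d = -5.
So p(u) = -2u³ - u² + 3u - 5.
Check: p(8) = -1069. ✓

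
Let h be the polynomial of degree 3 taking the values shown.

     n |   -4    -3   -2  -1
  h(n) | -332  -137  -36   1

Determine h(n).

Write h(n) = an^3 + bn^2 + cn + d. Substituting each data point gives a linear system:
  -64a + 16b - 4c + d = -332
  -27a + 9b - 3c + d = -137
  -8a + 4b - 2c + d = -36
  -a + b - c + d = 1
Solving the system yields a = 5, b = -2, c = -4, d = 4.
So h(n) = 5n^3 - 2n^2 - 4n + 4.
Check: h(-2) = -36. ✓

h(n) = 5n^3 - 2n^2 - 4n + 4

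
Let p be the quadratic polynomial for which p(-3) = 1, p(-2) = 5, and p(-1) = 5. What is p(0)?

1

Write p(t) = at^2 + bt + c. Substituting each data point gives a linear system:
  9a - 3b + c = 1
  4a - 2b + c = 5
  a - b + c = 5
Solving the system yields a = -2, b = -6, c = 1.
So p(t) = -2t^2 - 6t + 1.
Then p(0) = 1.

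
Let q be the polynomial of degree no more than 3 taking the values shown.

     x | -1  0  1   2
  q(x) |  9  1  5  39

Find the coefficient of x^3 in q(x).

3

Write q(x) = ax^3 + bx^2 + cx + d. Substituting each data point gives a linear system:
  -a + b - c + d = 9
  d = 1
  a + b + c + d = 5
  8a + 4b + 2c + d = 39
Solving the system yields a = 3, b = 6, c = -5, d = 1.
So q(x) = 3x^3 + 6x^2 - 5x + 1.
The leading coefficient is 3.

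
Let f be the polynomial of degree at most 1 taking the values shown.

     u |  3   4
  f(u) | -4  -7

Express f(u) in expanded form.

f(u) = -3u + 5

Using the Lagrange interpolation formula with nodes 3, 4:
  L_0(u) = (u - 4) / -1
  L_1(u) = (u - 3) / 1
Then f(u) = -4·L_0(u) - 7·L_1(u).
Expanding and collecting terms gives f(u) = -3u + 5.
Check: f(4) = -7. ✓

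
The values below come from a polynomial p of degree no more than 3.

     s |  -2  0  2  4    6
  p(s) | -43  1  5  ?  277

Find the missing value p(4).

On equispaced nodes a degree-3 polynomial has vanishing fourth forward difference, so
  p(-2) - 4·p(0) + 6·p(2) - 4·p(4) + p(6) = 0.
Substituting the known values and solving for p(4):
  -4·p(4) = -260
  p(4) = 65.

65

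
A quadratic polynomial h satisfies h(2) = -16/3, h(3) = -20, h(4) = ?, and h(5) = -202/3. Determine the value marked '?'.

On equispaced nodes a degree-2 polynomial has vanishing third forward difference, so
  - h(2) + 3·h(3) - 3·h(4) + h(5) = 0.
Substituting the known values and solving for h(4):
  -3·h(4) = 122
  h(4) = -122/3.

-122/3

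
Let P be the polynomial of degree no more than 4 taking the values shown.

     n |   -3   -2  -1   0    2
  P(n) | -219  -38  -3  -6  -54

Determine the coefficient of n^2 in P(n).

Write P(n) = an^4 + bn^3 + cn^2 + dn + e. Substituting each data point gives a linear system:
  81a - 27b + 9c - 3d + e = -219
  16a - 8b + 4c - 2d + e = -38
  a - b + c - d + e = -3
  e = -6
  16a + 8b + 4c + 2d + e = -54
Solving the system yields a = -3, b = 0, c = 2, d = -4, e = -6.
So P(n) = -3n^4 + 2n^2 - 4n - 6.
The coefficient of n^2 is 2.

2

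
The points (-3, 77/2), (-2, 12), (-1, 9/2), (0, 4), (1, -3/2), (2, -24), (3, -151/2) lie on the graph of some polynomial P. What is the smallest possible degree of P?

3

Forward differences of the values at s = -3, -2, -1, 0, 1, 2, 3:
  P  : 77/2  12  9/2  4  -3/2  -24  -151/2
  Δ  : -53/2  -15/2  -1/2  -11/2  -45/2  -103/2
  Δ^2: 19  7  -5  -17  -29
  Δ^3: -12  -12  -12  -12
  Δ^4: 0  0  0
  Δ^5: 0  0
  Δ^6: 0
The third differences are constant (-12) and nonzero, while all higher differences vanish, so the minimal degree is 3.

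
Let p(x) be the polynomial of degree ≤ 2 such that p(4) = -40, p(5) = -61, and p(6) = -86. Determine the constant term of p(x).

Write p(x) = ax^2 + bx + c. Substituting each data point gives a linear system:
  16a + 4b + c = -40
  25a + 5b + c = -61
  36a + 6b + c = -86
Solving the system yields a = -2, b = -3, c = 4.
So p(x) = -2x^2 - 3x + 4.
The constant term is 4.

4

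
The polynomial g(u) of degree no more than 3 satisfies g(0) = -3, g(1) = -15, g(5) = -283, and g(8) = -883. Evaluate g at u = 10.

Write g(u) = au^3 + bu^2 + cu + d. Substituting each data point gives a linear system:
  d = -3
  a + b + c + d = -15
  125a + 25b + 5c + d = -283
  512a + 64b + 8c + d = -883
Solving the system yields a = -1, b = -5, c = -6, d = -3.
So g(u) = -u^3 - 5u^2 - 6u - 3.
Then g(10) = -1563.

-1563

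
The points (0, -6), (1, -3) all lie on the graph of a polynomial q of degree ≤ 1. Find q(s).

q(s) = 3s - 6

Write q(s) = as + b. Substituting each data point gives a linear system:
  b = -6
  a + b = -3
Solving the system yields a = 3, b = -6.
So q(s) = 3s - 6.
Check: q(1) = -3. ✓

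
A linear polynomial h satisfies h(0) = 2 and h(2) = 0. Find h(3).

-1

Using the Lagrange interpolation formula with nodes 0, 2:
  L_0(n) = (n - 2) / -2
  L_1(n) = n / 2
Then h(n) = 2·L_0(n) + 0·L_1(n).
Expanding and collecting terms gives h(n) = -n + 2.
Evaluating at n = 3: h(3) = -1.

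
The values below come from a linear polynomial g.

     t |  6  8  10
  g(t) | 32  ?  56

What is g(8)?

The 2 known points determine the degree-1 polynomial uniquely.
Write g(t) = at + b. Substituting each data point gives a linear system:
  6a + b = 32
  10a + b = 56
Solving the system yields a = 6, b = -4.
So g(t) = 6t - 4.
Then g(8) = 44.

44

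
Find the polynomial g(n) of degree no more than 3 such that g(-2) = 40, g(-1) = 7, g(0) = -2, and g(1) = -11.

g(n) = -4n^3 - 5n - 2

Write g(n) = an^3 + bn^2 + cn + d. Substituting each data point gives a linear system:
  -8a + 4b - 2c + d = 40
  -a + b - c + d = 7
  d = -2
  a + b + c + d = -11
Solving the system yields a = -4, b = 0, c = -5, d = -2.
So g(n) = -4n^3 - 5n - 2.
Check: g(1) = -11. ✓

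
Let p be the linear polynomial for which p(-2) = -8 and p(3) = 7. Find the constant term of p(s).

Write p(s) = as + b. Substituting each data point gives a linear system:
  -2a + b = -8
  3a + b = 7
Solving the system yields a = 3, b = -2.
So p(s) = 3s - 2.
The constant term is -2.

-2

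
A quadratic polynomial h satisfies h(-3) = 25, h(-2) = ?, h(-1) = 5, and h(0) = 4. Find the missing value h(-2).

12

The 3 known points determine the degree-2 polynomial uniquely.
Write h(t) = at^2 + bt + c. Substituting each data point gives a linear system:
  9a - 3b + c = 25
  a - b + c = 5
  c = 4
Solving the system yields a = 3, b = 2, c = 4.
So h(t) = 3t² + 2t + 4.
Then h(-2) = 12.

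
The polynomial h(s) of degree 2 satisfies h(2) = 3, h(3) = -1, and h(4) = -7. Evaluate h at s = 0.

Write h(s) = as^2 + bs + c. Substituting each data point gives a linear system:
  4a + 2b + c = 3
  9a + 3b + c = -1
  16a + 4b + c = -7
Solving the system yields a = -1, b = 1, c = 5.
So h(s) = -s² + s + 5.
Then h(0) = 5.

5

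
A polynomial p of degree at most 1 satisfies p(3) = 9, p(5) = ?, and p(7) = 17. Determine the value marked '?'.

13

The 2 known points determine the degree-1 polynomial uniquely.
Write p(n) = an + b. Substituting each data point gives a linear system:
  3a + b = 9
  7a + b = 17
Solving the system yields a = 2, b = 3.
So p(n) = 2n + 3.
Then p(5) = 13.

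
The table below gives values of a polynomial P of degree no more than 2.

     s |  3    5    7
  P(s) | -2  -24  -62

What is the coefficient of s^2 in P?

Write P(s) = as^2 + bs + c. Substituting each data point gives a linear system:
  9a + 3b + c = -2
  25a + 5b + c = -24
  49a + 7b + c = -62
Solving the system yields a = -2, b = 5, c = 1.
So P(s) = -2s^2 + 5s + 1.
The leading coefficient is -2.

-2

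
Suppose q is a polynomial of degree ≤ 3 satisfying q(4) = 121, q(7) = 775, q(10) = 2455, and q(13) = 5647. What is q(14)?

7131

Using the Lagrange interpolation formula with nodes 4, 7, 10, 13:
  L_0(x) = (x - 7)(x - 10)(x - 13) / -162
  L_1(x) = (x - 4)(x - 10)(x - 13) / 54
  L_2(x) = (x - 4)(x - 7)(x - 13) / -54
  L_3(x) = (x - 4)(x - 7)(x - 10) / 162
Then q(x) = 121·L_0(x) + 775·L_1(x) + 2455·L_2(x) + 5647·L_3(x).
Expanding and collecting terms gives q(x) = 3x^3 - 6x^2 + 5x + 5.
Evaluating at x = 14: q(14) = 7131.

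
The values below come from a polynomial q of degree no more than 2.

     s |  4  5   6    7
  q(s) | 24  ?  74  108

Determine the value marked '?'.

The 3 known points determine the degree-2 polynomial uniquely.
Write q(s) = as^2 + bs + c. Substituting each data point gives a linear system:
  16a + 4b + c = 24
  36a + 6b + c = 74
  49a + 7b + c = 108
Solving the system yields a = 3, b = -5, c = -4.
So q(s) = 3s^2 - 5s - 4.
Then q(5) = 46.

46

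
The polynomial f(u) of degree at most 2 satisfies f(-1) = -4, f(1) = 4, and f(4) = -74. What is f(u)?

Write f(u) = au^2 + bu + c. Substituting each data point gives a linear system:
  a - b + c = -4
  a + b + c = 4
  16a + 4b + c = -74
Solving the system yields a = -6, b = 4, c = 6.
So f(u) = -6u^2 + 4u + 6.
Check: f(4) = -74. ✓

f(u) = -6u^2 + 4u + 6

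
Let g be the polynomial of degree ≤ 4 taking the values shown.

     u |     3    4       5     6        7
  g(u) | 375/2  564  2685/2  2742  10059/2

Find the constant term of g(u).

Write g(u) = au^4 + bu^3 + cu^2 + du + e. Substituting each data point gives a linear system:
  81a + 27b + 9c + 3d + e = 375/2
  256a + 64b + 16c + 4d + e = 564
  625a + 125b + 25c + 5d + e = 2685/2
  1296a + 216b + 36c + 6d + e = 2742
  2401a + 343b + 49c + 7d + e = 10059/2
Solving the system yields a = 2, b = 1/2, c = 1, d = 1, e = 0.
So g(u) = 2u^4 + (1/2)u^3 + u^2 + u.
The constant term is 0.

0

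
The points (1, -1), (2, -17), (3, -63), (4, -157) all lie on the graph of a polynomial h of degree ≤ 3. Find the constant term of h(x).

Write h(x) = ax^3 + bx^2 + cx + d. Substituting each data point gives a linear system:
  a + b + c + d = -1
  8a + 4b + 2c + d = -17
  27a + 9b + 3c + d = -63
  64a + 16b + 4c + d = -157
Solving the system yields a = -3, b = 3, c = -4, d = 3.
So h(x) = -3x³ + 3x² - 4x + 3.
The constant term is 3.

3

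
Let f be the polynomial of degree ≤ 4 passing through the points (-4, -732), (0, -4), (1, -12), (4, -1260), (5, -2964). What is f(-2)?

Using the Lagrange interpolation formula with nodes -4, 0, 1, 4, 5:
  L_0(u) = u(u - 1)(u - 4)(u - 5) / 1440
  L_1(u) = (u + 4)(u - 1)(u - 4)(u - 5) / -80
  L_2(u) = (u + 4)u(u - 4)(u - 5) / 60
  L_3(u) = (u + 4)u(u - 1)(u - 5) / -96
  L_4(u) = (u + 4)u(u - 1)(u - 4) / 180
Then f(u) = -732·L_0(u) - 4·L_1(u) - 12·L_2(u) - 1260·L_3(u) - 2964·L_4(u).
Expanding and collecting terms gives f(u) = -4u⁴ - 4u³ + 2u² - 2u - 4.
Evaluating at u = -2: f(-2) = -24.

-24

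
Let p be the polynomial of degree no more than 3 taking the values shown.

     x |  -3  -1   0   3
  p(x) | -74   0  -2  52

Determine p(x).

Using the Lagrange interpolation formula with nodes -3, -1, 0, 3:
  L_0(x) = (x + 1)x(x - 3) / -36
  L_1(x) = (x + 3)x(x - 3) / 8
  L_2(x) = (x + 3)(x + 1)(x - 3) / -9
  L_3(x) = (x + 3)(x + 1)x / 72
Then p(x) = -74·L_0(x) + 0·L_1(x) - 2·L_2(x) + 52·L_3(x).
Expanding and collecting terms gives p(x) = 3x³ - x² - 6x - 2.
Check: p(0) = -2. ✓

p(x) = 3x^3 - x^2 - 6x - 2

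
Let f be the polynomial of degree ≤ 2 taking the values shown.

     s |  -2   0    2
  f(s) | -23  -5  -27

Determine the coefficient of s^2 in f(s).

-5

Write f(s) = as^2 + bs + c. Substituting each data point gives a linear system:
  4a - 2b + c = -23
  c = -5
  4a + 2b + c = -27
Solving the system yields a = -5, b = -1, c = -5.
So f(s) = -5s² - s - 5.
The leading coefficient is -5.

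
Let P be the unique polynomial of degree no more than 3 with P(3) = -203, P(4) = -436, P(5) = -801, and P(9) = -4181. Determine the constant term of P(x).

4

Write P(x) = ax^3 + bx^2 + cx + d. Substituting each data point gives a linear system:
  27a + 9b + 3c + d = -203
  64a + 16b + 4c + d = -436
  125a + 25b + 5c + d = -801
  729a + 81b + 9c + d = -4181
Solving the system yields a = -5, b = -6, c = -6, d = 4.
So P(x) = -5x^3 - 6x^2 - 6x + 4.
The constant term is 4.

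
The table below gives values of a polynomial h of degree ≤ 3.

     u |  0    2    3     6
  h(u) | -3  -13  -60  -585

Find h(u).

Write h(u) = au^3 + bu^2 + cu + d. Substituting each data point gives a linear system:
  d = -3
  8a + 4b + 2c + d = -13
  27a + 9b + 3c + d = -60
  216a + 36b + 6c + d = -585
Solving the system yields a = -3, b = 1, c = 5, d = -3.
So h(u) = -3u^3 + u^2 + 5u - 3.
Check: h(0) = -3. ✓

h(u) = -3u^3 + u^2 + 5u - 3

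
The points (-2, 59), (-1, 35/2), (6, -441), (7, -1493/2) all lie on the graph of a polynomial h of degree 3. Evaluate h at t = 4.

Write h(t) = at^3 + bt^2 + ct + d. Substituting each data point gives a linear system:
  -8a + 4b - 2c + d = 59
  -a + b - c + d = 35/2
  216a + 36b + 6c + d = -441
  343a + 49b + 7c + d = -1493/2
Solving the system yields a = -3, b = 6, c = -5/2, d = 6.
So h(t) = -3t³ + 6t² - (5/2)t + 6.
Then h(4) = -100.

-100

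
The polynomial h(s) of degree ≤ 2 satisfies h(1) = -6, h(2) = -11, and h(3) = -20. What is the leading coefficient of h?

Write h(s) = as^2 + bs + c. Substituting each data point gives a linear system:
  a + b + c = -6
  4a + 2b + c = -11
  9a + 3b + c = -20
Solving the system yields a = -2, b = 1, c = -5.
So h(s) = -2s^2 + s - 5.
The leading coefficient is -2.

-2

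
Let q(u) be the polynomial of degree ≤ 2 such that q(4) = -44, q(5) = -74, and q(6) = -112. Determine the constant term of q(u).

Write q(u) = au^2 + bu + c. Substituting each data point gives a linear system:
  16a + 4b + c = -44
  25a + 5b + c = -74
  36a + 6b + c = -112
Solving the system yields a = -4, b = 6, c = -4.
So q(u) = -4u^2 + 6u - 4.
The constant term is -4.

-4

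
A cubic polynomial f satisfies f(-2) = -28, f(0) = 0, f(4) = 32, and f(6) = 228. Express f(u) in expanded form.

f(u) = 2u^3 - 5u^2 - 4u

Using the Lagrange interpolation formula with nodes -2, 0, 4, 6:
  L_0(u) = u(u - 4)(u - 6) / -96
  L_1(u) = (u + 2)(u - 4)(u - 6) / 48
  L_2(u) = (u + 2)u(u - 6) / -48
  L_3(u) = (u + 2)u(u - 4) / 96
Then f(u) = -28·L_0(u) + 0·L_1(u) + 32·L_2(u) + 228·L_3(u).
Expanding and collecting terms gives f(u) = 2u³ - 5u² - 4u.
Check: f(6) = 228. ✓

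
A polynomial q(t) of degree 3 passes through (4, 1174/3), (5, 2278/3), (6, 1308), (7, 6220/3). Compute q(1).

34/3

Forward differences of the values at t = 4, 5, 6, 7:
  q  : 1174/3  2278/3  1308  6220/3
  Δ  : 368  1646/3  2296/3
  Δ^2: 542/3  650/3
  Δ^3: 36
The third differences are constant, confirming degree 3.
Interpolating (Newton forward form) and evaluating at t = 1 gives q(1) = 34/3.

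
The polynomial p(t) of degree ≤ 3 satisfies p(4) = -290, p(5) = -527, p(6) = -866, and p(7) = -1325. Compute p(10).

Forward differences of the values at t = 4, 5, 6, 7:
  p  : -290  -527  -866  -1325
  Δ  : -237  -339  -459
  Δ^2: -102  -120
  Δ^3: -18
The third differences are constant, confirming degree 3.
Interpolating (Newton forward form) and evaluating at t = 10 gives p(10) = -3602.

-3602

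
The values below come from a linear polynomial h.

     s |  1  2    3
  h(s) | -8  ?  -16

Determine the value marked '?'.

On equispaced nodes a degree-1 polynomial has vanishing second forward difference, so
  h(1) - 2·h(2) + h(3) = 0.
Substituting the known values and solving for h(2):
  -2·h(2) = 24
  h(2) = -12.

-12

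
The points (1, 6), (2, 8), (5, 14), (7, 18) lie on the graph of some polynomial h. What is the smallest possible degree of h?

Divided differences on the nodes 1, 2, 5, 7:
  order 0: 6  8  14  18
  order 1: 2  2  2
  order 2: 0  0
  order 3: 0
The order-1 divided differences are all 2 (nonzero) and every higher order vanishes, so the data lies on a polynomial of degree exactly 1.

1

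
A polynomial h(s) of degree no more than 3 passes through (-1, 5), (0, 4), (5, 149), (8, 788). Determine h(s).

Write h(s) = as^3 + bs^2 + cs + d. Substituting each data point gives a linear system:
  -a + b - c + d = 5
  d = 4
  125a + 25b + 5c + d = 149
  512a + 64b + 8c + d = 788
Solving the system yields a = 2, b = -3, c = -6, d = 4.
So h(s) = 2s^3 - 3s^2 - 6s + 4.
Check: h(-1) = 5. ✓

h(s) = 2s^3 - 3s^2 - 6s + 4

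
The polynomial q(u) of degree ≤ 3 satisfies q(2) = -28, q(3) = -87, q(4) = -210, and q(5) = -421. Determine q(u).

Write q(u) = au^3 + bu^2 + cu + d. Substituting each data point gives a linear system:
  8a + 4b + 2c + d = -28
  27a + 9b + 3c + d = -87
  64a + 16b + 4c + d = -210
  125a + 25b + 5c + d = -421
Solving the system yields a = -4, b = 4, c = -3, d = -6.
So q(u) = -4u^3 + 4u^2 - 3u - 6.
Check: q(5) = -421. ✓

q(u) = -4u^3 + 4u^2 - 3u - 6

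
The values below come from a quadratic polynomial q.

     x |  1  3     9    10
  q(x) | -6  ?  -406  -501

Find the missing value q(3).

The 3 known points determine the degree-2 polynomial uniquely.
Write q(x) = ax^2 + bx + c. Substituting each data point gives a linear system:
  a + b + c = -6
  81a + 9b + c = -406
  100a + 10b + c = -501
Solving the system yields a = -5, b = 0, c = -1.
So q(x) = -5x^2 - 1.
Then q(3) = -46.

-46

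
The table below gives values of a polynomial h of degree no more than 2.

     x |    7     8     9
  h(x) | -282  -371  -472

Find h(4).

-87

Write h(x) = ax^2 + bx + c. Substituting each data point gives a linear system:
  49a + 7b + c = -282
  64a + 8b + c = -371
  81a + 9b + c = -472
Solving the system yields a = -6, b = 1, c = 5.
So h(x) = -6x^2 + x + 5.
Then h(4) = -87.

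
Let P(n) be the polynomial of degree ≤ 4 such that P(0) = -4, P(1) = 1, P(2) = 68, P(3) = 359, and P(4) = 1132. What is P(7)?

10363

Write P(n) = an^4 + bn^3 + cn^2 + dn + e. Substituting each data point gives a linear system:
  e = -4
  a + b + c + d + e = 1
  16a + 8b + 4c + 2d + e = 68
  81a + 27b + 9c + 3d + e = 359
  256a + 64b + 16c + 4d + e = 1132
Solving the system yields a = 4, b = 3, c = -6, d = 4, e = -4.
So P(n) = 4n⁴ + 3n³ - 6n² + 4n - 4.
Then P(7) = 10363.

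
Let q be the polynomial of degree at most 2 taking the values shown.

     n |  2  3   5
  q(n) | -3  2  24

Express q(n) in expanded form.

q(n) = 2n^2 - 5n - 1

Write q(n) = an^2 + bn + c. Substituting each data point gives a linear system:
  4a + 2b + c = -3
  9a + 3b + c = 2
  25a + 5b + c = 24
Solving the system yields a = 2, b = -5, c = -1.
So q(n) = 2n² - 5n - 1.
Check: q(5) = 24. ✓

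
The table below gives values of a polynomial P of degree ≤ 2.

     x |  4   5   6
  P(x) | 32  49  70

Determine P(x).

Using the Lagrange interpolation formula with nodes 4, 5, 6:
  L_0(x) = (x - 5)(x - 6) / 2
  L_1(x) = (x - 4)(x - 6) / -1
  L_2(x) = (x - 4)(x - 5) / 2
Then P(x) = 32·L_0(x) + 49·L_1(x) + 70·L_2(x).
Expanding and collecting terms gives P(x) = 2x^2 - x + 4.
Check: P(5) = 49. ✓

P(x) = 2x^2 - x + 4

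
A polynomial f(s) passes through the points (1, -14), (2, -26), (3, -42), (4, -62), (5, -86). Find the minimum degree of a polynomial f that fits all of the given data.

2

Forward differences of the values at s = 1, 2, 3, 4, 5:
  f  : -14  -26  -42  -62  -86
  Δ  : -12  -16  -20  -24
  Δ^2: -4  -4  -4
  Δ^3: 0  0
  Δ^4: 0
The second differences are constant (-4) and nonzero, while all higher differences vanish, so the minimal degree is 2.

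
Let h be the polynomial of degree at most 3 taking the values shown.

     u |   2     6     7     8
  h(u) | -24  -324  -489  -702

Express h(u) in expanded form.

h(u) = -u^3 - 3u^2 + u - 6

Write h(u) = au^3 + bu^2 + cu + d. Substituting each data point gives a linear system:
  8a + 4b + 2c + d = -24
  216a + 36b + 6c + d = -324
  343a + 49b + 7c + d = -489
  512a + 64b + 8c + d = -702
Solving the system yields a = -1, b = -3, c = 1, d = -6.
So h(u) = -u^3 - 3u^2 + u - 6.
Check: h(8) = -702. ✓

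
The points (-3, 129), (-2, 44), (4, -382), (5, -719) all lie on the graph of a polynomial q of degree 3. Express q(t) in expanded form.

q(t) = -5t^3 - 3t^2 - 5t + 6

Write q(t) = at^3 + bt^2 + ct + d. Substituting each data point gives a linear system:
  -27a + 9b - 3c + d = 129
  -8a + 4b - 2c + d = 44
  64a + 16b + 4c + d = -382
  125a + 25b + 5c + d = -719
Solving the system yields a = -5, b = -3, c = -5, d = 6.
So q(t) = -5t^3 - 3t^2 - 5t + 6.
Check: q(5) = -719. ✓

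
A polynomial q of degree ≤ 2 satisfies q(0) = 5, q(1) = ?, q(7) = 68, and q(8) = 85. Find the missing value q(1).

The 3 known points determine the degree-2 polynomial uniquely.
Write q(s) = as^2 + bs + c. Substituting each data point gives a linear system:
  c = 5
  49a + 7b + c = 68
  64a + 8b + c = 85
Solving the system yields a = 1, b = 2, c = 5.
So q(s) = s^2 + 2s + 5.
Then q(1) = 8.

8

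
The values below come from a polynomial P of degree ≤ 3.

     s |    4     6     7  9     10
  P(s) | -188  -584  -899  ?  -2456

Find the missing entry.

-1823

The 4 known points determine the degree-3 polynomial uniquely.
Write P(s) = as^3 + bs^2 + cs + d. Substituting each data point gives a linear system:
  64a + 16b + 4c + d = -188
  216a + 36b + 6c + d = -584
  343a + 49b + 7c + d = -899
  1000a + 100b + 10c + d = -2456
Solving the system yields a = -2, b = -5, c = 4, d = 4.
So P(s) = -2s^3 - 5s^2 + 4s + 4.
Then P(9) = -1823.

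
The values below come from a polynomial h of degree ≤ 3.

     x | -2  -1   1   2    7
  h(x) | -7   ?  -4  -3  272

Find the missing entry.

0

The 4 known points determine the degree-3 polynomial uniquely.
Write h(x) = ax^3 + bx^2 + cx + d. Substituting each data point gives a linear system:
  -8a + 4b - 2c + d = -7
  a + b + c + d = -4
  8a + 4b + 2c + d = -3
  343a + 49b + 7c + d = 272
Solving the system yields a = 1, b = -1, c = -3, d = -1.
So h(x) = x^3 - x^2 - 3x - 1.
Then h(-1) = 0.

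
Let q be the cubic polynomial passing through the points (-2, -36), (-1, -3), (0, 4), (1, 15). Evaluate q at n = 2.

Forward differences of the values at n = -2, -1, 0, 1:
  q  : -36  -3  4  15
  Δ  : 33  7  11
  Δ^2: -26  4
  Δ^3: 30
The third differences are constant, confirming degree 3.
Interpolating (Newton forward form) and evaluating at n = 2 gives q(2) = 60.

60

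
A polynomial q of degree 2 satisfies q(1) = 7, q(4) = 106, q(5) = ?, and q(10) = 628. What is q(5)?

The 3 known points determine the degree-2 polynomial uniquely.
Write q(n) = an^2 + bn + c. Substituting each data point gives a linear system:
  a + b + c = 7
  16a + 4b + c = 106
  100a + 10b + c = 628
Solving the system yields a = 6, b = 3, c = -2.
So q(n) = 6n^2 + 3n - 2.
Then q(5) = 163.

163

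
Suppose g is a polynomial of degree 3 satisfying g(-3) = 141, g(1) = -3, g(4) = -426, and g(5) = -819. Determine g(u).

Write g(u) = au^3 + bu^2 + cu + d. Substituting each data point gives a linear system:
  -27a + 9b - 3c + d = 141
  a + b + c + d = -3
  64a + 16b + 4c + d = -426
  125a + 25b + 5c + d = -819
Solving the system yields a = -6, b = -3, c = 0, d = 6.
So g(u) = -6u^3 - 3u^2 + 6.
Check: g(4) = -426. ✓

g(u) = -6u^3 - 3u^2 + 6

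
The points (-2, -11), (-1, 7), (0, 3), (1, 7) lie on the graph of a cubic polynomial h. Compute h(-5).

Forward differences of the values at s = -2, -1, 0, 1:
  h  : -11  7  3  7
  Δ  : 18  -4  4
  Δ^2: -22  8
  Δ^3: 30
The third differences are constant, confirming degree 3.
Interpolating (Newton forward form) and evaluating at s = -5 gives h(-5) = -497.

-497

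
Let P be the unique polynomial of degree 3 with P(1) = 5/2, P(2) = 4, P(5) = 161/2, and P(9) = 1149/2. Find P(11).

2195/2

Using the Lagrange interpolation formula with nodes 1, 2, 5, 9:
  L_0(t) = (t - 2)(t - 5)(t - 9) / -32
  L_1(t) = (t - 1)(t - 5)(t - 9) / 21
  L_2(t) = (t - 1)(t - 2)(t - 9) / -48
  L_3(t) = (t - 1)(t - 2)(t - 5) / 224
Then P(t) = 5/2·L_0(t) + 4·L_1(t) + 161/2·L_2(t) + 1149/2·L_3(t).
Expanding and collecting terms gives P(t) = t³ - 2t² + (1/2)t + 3.
Evaluating at t = 11: P(11) = 2195/2.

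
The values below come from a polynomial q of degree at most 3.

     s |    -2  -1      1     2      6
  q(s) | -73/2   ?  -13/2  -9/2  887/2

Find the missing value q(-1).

-9/2

The 4 known points determine the degree-3 polynomial uniquely.
Write q(s) = as^3 + bs^2 + cs + d. Substituting each data point gives a linear system:
  -8a + 4b - 2c + d = -73/2
  a + b + c + d = -13/2
  8a + 4b + 2c + d = -9/2
  216a + 36b + 6c + d = 887/2
Solving the system yields a = 3, b = -5, c = -4, d = -1/2.
So q(s) = 3s^3 - 5s^2 - 4s - 1/2.
Then q(-1) = -9/2.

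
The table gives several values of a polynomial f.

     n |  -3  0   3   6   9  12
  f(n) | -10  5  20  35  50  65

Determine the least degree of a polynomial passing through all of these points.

1

Forward differences of the values at n = -3, 0, 3, 6, 9, 12:
  f  : -10  5  20  35  50  65
  Δ  : 15  15  15  15  15
  Δ^2: 0  0  0  0
  Δ^3: 0  0  0
  Δ^4: 0  0
  Δ^5: 0
The first differences are constant (15) and nonzero, while all higher differences vanish, so the minimal degree is 1.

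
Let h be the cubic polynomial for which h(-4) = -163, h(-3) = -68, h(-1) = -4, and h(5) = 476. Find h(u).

Write h(u) = au^3 + bu^2 + cu + d. Substituting each data point gives a linear system:
  -64a + 16b - 4c + d = -163
  -27a + 9b - 3c + d = -68
  -a + b - c + d = -4
  125a + 25b + 5c + d = 476
Solving the system yields a = 3, b = 3, c = 5, d = 1.
So h(u) = 3u³ + 3u² + 5u + 1.
Check: h(-1) = -4. ✓

h(u) = 3u^3 + 3u^2 + 5u + 1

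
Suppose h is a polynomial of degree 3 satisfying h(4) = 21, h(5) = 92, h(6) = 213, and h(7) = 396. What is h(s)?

Write h(s) = as^3 + bs^2 + cs + d. Substituting each data point gives a linear system:
  64a + 16b + 4c + d = 21
  125a + 25b + 5c + d = 92
  216a + 36b + 6c + d = 213
  343a + 49b + 7c + d = 396
Solving the system yields a = 2, b = -5, c = -6, d = -3.
So h(s) = 2s^3 - 5s^2 - 6s - 3.
Check: h(7) = 396. ✓

h(s) = 2s^3 - 5s^2 - 6s - 3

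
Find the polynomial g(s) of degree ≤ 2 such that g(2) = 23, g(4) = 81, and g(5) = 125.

g(s) = 5s^2 - s + 5

Using the Lagrange interpolation formula with nodes 2, 4, 5:
  L_0(s) = (s - 4)(s - 5) / 6
  L_1(s) = (s - 2)(s - 5) / -2
  L_2(s) = (s - 2)(s - 4) / 3
Then g(s) = 23·L_0(s) + 81·L_1(s) + 125·L_2(s).
Expanding and collecting terms gives g(s) = 5s^2 - s + 5.
Check: g(4) = 81. ✓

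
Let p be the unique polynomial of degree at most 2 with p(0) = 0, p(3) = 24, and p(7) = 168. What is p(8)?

224

Write p(u) = au^2 + bu + c. Substituting each data point gives a linear system:
  c = 0
  9a + 3b + c = 24
  49a + 7b + c = 168
Solving the system yields a = 4, b = -4, c = 0.
So p(u) = 4u^2 - 4u.
Then p(8) = 224.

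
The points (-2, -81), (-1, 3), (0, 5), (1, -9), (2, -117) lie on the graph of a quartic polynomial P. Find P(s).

Write P(s) = as^4 + bs^3 + cs^2 + ds + e. Substituting each data point gives a linear system:
  16a - 8b + 4c - 2d + e = -81
  a - b + c - d + e = 3
  e = 5
  a + b + c + d + e = -9
  16a + 8b + 4c + 2d + e = -117
Solving the system yields a = -6, b = -1, c = -2, d = -5, e = 5.
So P(s) = -6s^4 - s^3 - 2s^2 - 5s + 5.
Check: P(-1) = 3. ✓

P(s) = -6s^4 - s^3 - 2s^2 - 5s + 5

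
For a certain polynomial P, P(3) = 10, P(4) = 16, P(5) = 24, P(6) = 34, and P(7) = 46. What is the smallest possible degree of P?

2

Forward differences of the values at u = 3, 4, 5, 6, 7:
  P  : 10  16  24  34  46
  Δ  : 6  8  10  12
  Δ^2: 2  2  2
  Δ^3: 0  0
  Δ^4: 0
The second differences are constant (2) and nonzero, while all higher differences vanish, so the minimal degree is 2.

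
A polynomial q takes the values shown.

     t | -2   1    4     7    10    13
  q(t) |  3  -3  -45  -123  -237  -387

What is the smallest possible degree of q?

2

Forward differences of the values at t = -2, 1, 4, 7, 10, 13:
  q  : 3  -3  -45  -123  -237  -387
  Δ  : -6  -42  -78  -114  -150
  Δ^2: -36  -36  -36  -36
  Δ^3: 0  0  0
  Δ^4: 0  0
  Δ^5: 0
The second differences are constant (-36) and nonzero, while all higher differences vanish, so the minimal degree is 2.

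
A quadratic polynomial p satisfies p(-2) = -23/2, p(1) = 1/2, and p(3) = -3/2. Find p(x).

p(x) = -x^2 + 3x - 3/2

Write p(x) = ax^2 + bx + c. Substituting each data point gives a linear system:
  4a - 2b + c = -23/2
  a + b + c = 1/2
  9a + 3b + c = -3/2
Solving the system yields a = -1, b = 3, c = -3/2.
So p(x) = -x² + 3x - 3/2.
Check: p(-2) = -23/2. ✓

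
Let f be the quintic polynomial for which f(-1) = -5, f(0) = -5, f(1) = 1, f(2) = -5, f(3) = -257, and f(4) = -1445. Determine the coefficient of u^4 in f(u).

1

Write f(u) = au^5 + bu^4 + cu^3 + du^2 + eu + k. Substituting each data point gives a linear system:
  -a + b - c + d - e + k = -5
  k = -5
  a + b + c + d + e + k = 1
  32a + 16b + 8c + 4d + 2e + k = -5
  243a + 81b + 27c + 9d + 3e + k = -257
  1024a + 256b + 64c + 16d + 4e + k = -1445
Solving the system yields a = -2, b = 1, c = 5, d = 2, e = 0, k = -5.
So f(u) = -2u^5 + u^4 + 5u^3 + 2u^2 - 5.
The coefficient of u^4 is 1.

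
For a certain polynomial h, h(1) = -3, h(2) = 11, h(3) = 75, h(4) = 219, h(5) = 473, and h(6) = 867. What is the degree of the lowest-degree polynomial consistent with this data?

3

Forward differences of the values at n = 1, 2, 3, 4, 5, 6:
  h  : -3  11  75  219  473  867
  Δ  : 14  64  144  254  394
  Δ^2: 50  80  110  140
  Δ^3: 30  30  30
  Δ^4: 0  0
  Δ^5: 0
The third differences are constant (30) and nonzero, while all higher differences vanish, so the minimal degree is 3.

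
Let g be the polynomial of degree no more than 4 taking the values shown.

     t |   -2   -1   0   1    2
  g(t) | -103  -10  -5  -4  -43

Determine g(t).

Write g(t) = at^4 + bt^3 + ct^2 + dt + e. Substituting each data point gives a linear system:
  16a - 8b + 4c - 2d + e = -103
  a - b + c - d + e = -10
  e = -5
  a + b + c + d + e = -4
  16a + 8b + 4c + 2d + e = -43
Solving the system yields a = -5, b = 4, c = 3, d = -1, e = -5.
So g(t) = -5t⁴ + 4t³ + 3t² - t - 5.
Check: g(-1) = -10. ✓

g(t) = -5t^4 + 4t^3 + 3t^2 - t - 5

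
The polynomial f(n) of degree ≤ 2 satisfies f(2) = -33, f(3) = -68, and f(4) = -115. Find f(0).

1

Write f(n) = an^2 + bn + c. Substituting each data point gives a linear system:
  4a + 2b + c = -33
  9a + 3b + c = -68
  16a + 4b + c = -115
Solving the system yields a = -6, b = -5, c = 1.
So f(n) = -6n² - 5n + 1.
Then f(0) = 1.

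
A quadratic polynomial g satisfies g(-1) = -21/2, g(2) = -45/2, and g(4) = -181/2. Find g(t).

Write g(t) = at^2 + bt + c. Substituting each data point gives a linear system:
  a - b + c = -21/2
  4a + 2b + c = -45/2
  16a + 4b + c = -181/2
Solving the system yields a = -6, b = 2, c = -5/2.
So g(t) = -6t² + 2t - 5/2.
Check: g(4) = -181/2. ✓

g(t) = -6t^2 + 2t - 5/2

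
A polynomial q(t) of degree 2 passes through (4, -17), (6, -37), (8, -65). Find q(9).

Forward differences of the values at t = 4, 6, 8:
  q  : -17  -37  -65
  Δ  : -20  -28
  Δ^2: -8
The second differences are constant, confirming degree 2.
Interpolating (Newton forward form) and evaluating at t = 9 gives q(9) = -82.

-82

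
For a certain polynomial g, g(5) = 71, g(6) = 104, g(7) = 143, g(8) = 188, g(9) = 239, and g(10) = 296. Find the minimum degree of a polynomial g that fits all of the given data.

2

Divided differences on the nodes 5, 6, 7, 8, 9, 10:
  order 0: 71  104  143  188  239  296
  order 1: 33  39  45  51  57
  order 2: 3  3  3  3
  order 3: 0  0  0
  order 4: 0  0
  order 5: 0
The order-2 divided differences are all 3 (nonzero) and every higher order vanishes, so the data lies on a polynomial of degree exactly 2.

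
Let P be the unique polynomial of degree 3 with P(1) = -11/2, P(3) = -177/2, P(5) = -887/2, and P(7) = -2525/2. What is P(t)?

Write P(t) = at^3 + bt^2 + ct + d. Substituting each data point gives a linear system:
  a + b + c + d = -11/2
  27a + 9b + 3c + d = -177/2
  125a + 25b + 5c + d = -887/2
  343a + 49b + 7c + d = -2525/2
Solving the system yields a = -4, b = 2, c = 5/2, d = -6.
So P(t) = -4t^3 + 2t^2 + (5/2)t - 6.
Check: P(5) = -887/2. ✓

P(t) = -4t^3 + 2t^2 + (5/2)t - 6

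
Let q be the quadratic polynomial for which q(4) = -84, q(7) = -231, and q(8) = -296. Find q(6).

-174

Write q(n) = an^2 + bn + c. Substituting each data point gives a linear system:
  16a + 4b + c = -84
  49a + 7b + c = -231
  64a + 8b + c = -296
Solving the system yields a = -4, b = -5, c = 0.
So q(n) = -4n^2 - 5n.
Then q(6) = -174.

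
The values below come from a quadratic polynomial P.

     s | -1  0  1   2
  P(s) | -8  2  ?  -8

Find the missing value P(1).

2

The 3 known points determine the degree-2 polynomial uniquely.
Write P(s) = as^2 + bs + c. Substituting each data point gives a linear system:
  a - b + c = -8
  c = 2
  4a + 2b + c = -8
Solving the system yields a = -5, b = 5, c = 2.
So P(s) = -5s² + 5s + 2.
Then P(1) = 2.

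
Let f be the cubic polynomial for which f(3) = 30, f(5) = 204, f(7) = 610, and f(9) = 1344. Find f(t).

f(t) = 2t^3 - t^2 - 3t - 6

Using the Lagrange interpolation formula with nodes 3, 5, 7, 9:
  L_0(t) = (t - 5)(t - 7)(t - 9) / -48
  L_1(t) = (t - 3)(t - 7)(t - 9) / 16
  L_2(t) = (t - 3)(t - 5)(t - 9) / -16
  L_3(t) = (t - 3)(t - 5)(t - 7) / 48
Then f(t) = 30·L_0(t) + 204·L_1(t) + 610·L_2(t) + 1344·L_3(t).
Expanding and collecting terms gives f(t) = 2t³ - t² - 3t - 6.
Check: f(5) = 204. ✓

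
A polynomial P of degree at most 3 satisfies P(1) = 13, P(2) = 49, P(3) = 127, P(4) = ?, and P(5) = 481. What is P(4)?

265

The 4 known points determine the degree-3 polynomial uniquely.
Write P(t) = at^3 + bt^2 + ct + d. Substituting each data point gives a linear system:
  a + b + c + d = 13
  8a + 4b + 2c + d = 49
  27a + 9b + 3c + d = 127
  125a + 25b + 5c + d = 481
Solving the system yields a = 3, b = 3, c = 6, d = 1.
So P(t) = 3t^3 + 3t^2 + 6t + 1.
Then P(4) = 265.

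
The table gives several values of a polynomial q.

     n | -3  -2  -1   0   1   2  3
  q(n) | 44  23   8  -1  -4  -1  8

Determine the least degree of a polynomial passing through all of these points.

Forward differences of the values at n = -3, -2, -1, 0, 1, 2, 3:
  q  : 44  23  8  -1  -4  -1  8
  Δ  : -21  -15  -9  -3  3  9
  Δ^2: 6  6  6  6  6
  Δ^3: 0  0  0  0
  Δ^4: 0  0  0
  Δ^5: 0  0
  Δ^6: 0
The second differences are constant (6) and nonzero, while all higher differences vanish, so the minimal degree is 2.

2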